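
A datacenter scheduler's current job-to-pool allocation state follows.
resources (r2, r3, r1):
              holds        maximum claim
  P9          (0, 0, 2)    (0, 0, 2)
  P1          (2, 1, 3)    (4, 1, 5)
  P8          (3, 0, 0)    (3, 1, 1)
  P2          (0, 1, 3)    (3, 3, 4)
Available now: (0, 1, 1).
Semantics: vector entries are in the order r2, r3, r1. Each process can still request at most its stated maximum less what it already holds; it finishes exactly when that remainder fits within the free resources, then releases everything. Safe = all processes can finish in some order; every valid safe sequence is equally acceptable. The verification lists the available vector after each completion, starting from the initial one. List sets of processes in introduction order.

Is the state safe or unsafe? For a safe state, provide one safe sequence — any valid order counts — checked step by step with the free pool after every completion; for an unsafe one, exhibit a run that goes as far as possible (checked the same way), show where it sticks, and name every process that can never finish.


SAFE. One safe sequence: P9, P8, P1, P2.
Key observation: the first exact fit in this order is P8 — it needs (0, 1, 1) with (0, 1, 3) free, meeting a requested resource to the last unit.
Walking it through:
  pool = (0, 1, 1)
  P9: need (0, 0, 0) fits (0, 1, 1); releases (0, 0, 2), pool now (0, 1, 3)
  P8: need (0, 1, 1) fits (0, 1, 3); releases (3, 0, 0), pool now (3, 1, 3)
  P1: need (2, 0, 2) fits (3, 1, 3); releases (2, 1, 3), pool now (5, 2, 6)
  P2: need (3, 2, 1) fits (5, 2, 6); releases (0, 1, 3), pool now (5, 3, 9)


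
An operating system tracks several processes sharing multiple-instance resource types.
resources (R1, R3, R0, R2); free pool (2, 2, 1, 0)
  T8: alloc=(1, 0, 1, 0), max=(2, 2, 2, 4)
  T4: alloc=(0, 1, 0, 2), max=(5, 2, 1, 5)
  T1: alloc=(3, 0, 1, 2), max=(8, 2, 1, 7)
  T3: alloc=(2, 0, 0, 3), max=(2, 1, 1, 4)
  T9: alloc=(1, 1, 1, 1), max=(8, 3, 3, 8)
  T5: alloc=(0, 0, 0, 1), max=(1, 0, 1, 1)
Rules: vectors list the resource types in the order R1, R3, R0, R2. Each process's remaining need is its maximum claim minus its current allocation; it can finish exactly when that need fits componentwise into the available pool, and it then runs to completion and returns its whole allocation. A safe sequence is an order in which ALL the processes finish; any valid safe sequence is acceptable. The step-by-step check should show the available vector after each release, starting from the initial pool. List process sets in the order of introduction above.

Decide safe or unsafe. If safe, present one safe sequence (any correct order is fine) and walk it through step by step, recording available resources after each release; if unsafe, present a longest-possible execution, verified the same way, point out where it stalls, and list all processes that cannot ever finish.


SAFE, for example via the order T5, T3, T8, T4, T1, T9.
Key observation: at T5 the run first touches a limit — (1, 0, 1, 0) against (2, 2, 1, 0), exact on a resource it actually requests.
Walking it through:
  pool = (2, 2, 1, 0)
  T5 needs (1, 0, 1, 0) <= (2, 2, 1, 0) -> finishes; pool += (0, 0, 0, 1) = (2, 2, 1, 1)
  T3 needs (0, 1, 1, 1) <= (2, 2, 1, 1) -> finishes; pool += (2, 0, 0, 3) = (4, 2, 1, 4)
  T8 needs (1, 2, 1, 4) <= (4, 2, 1, 4) -> finishes; pool += (1, 0, 1, 0) = (5, 2, 2, 4)
  T4 needs (5, 1, 1, 3) <= (5, 2, 2, 4) -> finishes; pool += (0, 1, 0, 2) = (5, 3, 2, 6)
  T1 needs (5, 2, 0, 5) <= (5, 3, 2, 6) -> finishes; pool += (3, 0, 1, 2) = (8, 3, 3, 8)
  T9 needs (7, 2, 2, 7) <= (8, 3, 3, 8) -> finishes; pool += (1, 1, 1, 1) = (9, 4, 4, 9)


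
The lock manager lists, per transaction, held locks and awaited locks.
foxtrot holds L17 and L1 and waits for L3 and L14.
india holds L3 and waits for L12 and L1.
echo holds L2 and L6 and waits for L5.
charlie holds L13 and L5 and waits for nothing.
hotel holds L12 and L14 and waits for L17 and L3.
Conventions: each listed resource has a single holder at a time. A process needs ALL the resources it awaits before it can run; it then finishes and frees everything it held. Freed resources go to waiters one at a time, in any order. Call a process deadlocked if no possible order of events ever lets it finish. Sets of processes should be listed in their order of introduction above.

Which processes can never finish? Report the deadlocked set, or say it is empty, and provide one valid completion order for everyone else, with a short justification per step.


Deadlocked set: foxtrot, india and hotel.
Key observation: nobody on the ring foxtrot -> india -> foxtrot can start until another member finishes, which never happens; hotel is caught in further circular waits.
One completion order for the rest: charlie, echo.
Verifying each step:
  charlie: no waits; runs immediately, freeing L13 and L5
  run echo (all its waits — L5 — are resolved); releases L2 and L6


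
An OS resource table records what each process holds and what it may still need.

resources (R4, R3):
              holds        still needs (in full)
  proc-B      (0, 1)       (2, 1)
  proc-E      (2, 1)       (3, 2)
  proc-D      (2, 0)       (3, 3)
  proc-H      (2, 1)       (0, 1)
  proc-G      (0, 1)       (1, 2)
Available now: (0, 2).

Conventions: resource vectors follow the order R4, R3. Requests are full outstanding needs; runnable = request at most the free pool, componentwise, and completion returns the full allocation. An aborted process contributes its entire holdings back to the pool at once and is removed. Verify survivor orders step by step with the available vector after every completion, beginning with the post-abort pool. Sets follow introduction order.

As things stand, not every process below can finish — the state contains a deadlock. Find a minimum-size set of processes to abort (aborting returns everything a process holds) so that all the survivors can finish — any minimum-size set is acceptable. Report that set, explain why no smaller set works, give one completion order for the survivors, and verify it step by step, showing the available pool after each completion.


The answer: abort proc-D.
Key observation: proc-E could never have finished before the abort; with (2, 0) returned by proc-D, it fits at step 4.
Minimality: the empty abort set fails — the state is deadlocked as it stands.
Survivors finish in the order: proc-H, proc-G, proc-B, proc-E. Walking it through (pool after the aborts first):
  pool = (2, 2)
  run proc-H (needs (0, 1), free (2, 2)); after release of (2, 1) the pool is (4, 3)
  run proc-G (needs (1, 2), free (4, 3)); after release of (0, 1) the pool is (4, 4)
  run proc-B (needs (2, 1), free (4, 4)); after release of (0, 1) the pool is (4, 5)
  run proc-E (needs (3, 2), free (4, 5)); after release of (2, 1) the pool is (6, 6)


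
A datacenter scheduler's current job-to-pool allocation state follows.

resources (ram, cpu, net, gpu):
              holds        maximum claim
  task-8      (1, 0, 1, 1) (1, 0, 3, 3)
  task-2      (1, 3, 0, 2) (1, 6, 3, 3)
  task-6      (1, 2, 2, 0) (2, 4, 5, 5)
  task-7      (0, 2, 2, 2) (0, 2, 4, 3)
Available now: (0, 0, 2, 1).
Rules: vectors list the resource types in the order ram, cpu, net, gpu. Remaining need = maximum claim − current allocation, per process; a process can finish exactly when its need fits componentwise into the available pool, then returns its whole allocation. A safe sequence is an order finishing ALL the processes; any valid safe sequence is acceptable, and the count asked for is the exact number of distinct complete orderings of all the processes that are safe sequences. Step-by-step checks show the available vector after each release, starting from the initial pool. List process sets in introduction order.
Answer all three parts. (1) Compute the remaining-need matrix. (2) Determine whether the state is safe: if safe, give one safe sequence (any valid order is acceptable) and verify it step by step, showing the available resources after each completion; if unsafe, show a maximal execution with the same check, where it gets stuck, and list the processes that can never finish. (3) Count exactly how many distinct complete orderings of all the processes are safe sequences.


(1) Remaining need (order ram, cpu, net, gpu):
  task-8: (0, 0, 2, 2)
  task-2: (0, 3, 3, 1)
  task-6: (1, 2, 3, 5)
  task-7: (0, 0, 2, 1)
(2) UNSAFE — no complete ordering exists.
Key observation: after task-7, task-8 the pool peaks at (1, 2, 5, 4), and each blocked process is short somewhere: task-2 on cpu; task-6 on gpu.
The run task-7, task-8 cannot be extended any further. Check, step by step:
  pool = (0, 0, 2, 1)
  task-7 needs (0, 0, 2, 1) <= (0, 0, 2, 1) -> finishes; pool += (0, 2, 2, 2) = (0, 2, 4, 3)
  task-8 needs (0, 0, 2, 2) <= (0, 2, 4, 3) -> finishes; pool += (1, 0, 1, 1) = (1, 2, 5, 4)
  blocked: task-2 wants (0, 3, 3, 1), pool (1, 2, 5, 4) — not enough cpu
  blocked: task-6 wants (1, 2, 3, 5), pool (1, 2, 5, 4) — not enough gpu
Never able to finish: task-2 and task-6.
(3) Exactly 0 of the possible complete orderings are safe sequences.


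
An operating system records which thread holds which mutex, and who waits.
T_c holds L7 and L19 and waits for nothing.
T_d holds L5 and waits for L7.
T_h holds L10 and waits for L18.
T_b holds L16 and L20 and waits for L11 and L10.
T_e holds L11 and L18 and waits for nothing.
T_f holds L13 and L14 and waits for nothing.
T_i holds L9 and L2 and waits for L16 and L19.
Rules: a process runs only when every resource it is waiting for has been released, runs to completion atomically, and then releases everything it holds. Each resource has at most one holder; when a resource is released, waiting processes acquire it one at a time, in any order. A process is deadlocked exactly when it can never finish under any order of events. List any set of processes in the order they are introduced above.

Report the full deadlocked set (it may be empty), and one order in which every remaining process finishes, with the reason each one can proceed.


Nothing here is deadlocked.
Key observation: there is no circular wait here — follow any chain and it reaches a process that is free to run now.
The rest can finish in the order T_e, T_h, T_c, T_d, T_b, T_i, T_f.
Walking it through:
  T_e waits on nothing -> runs at once and releases L11 and L18
  run T_h (all its waits — L18 — are resolved); releases L10
  T_c waits on nothing -> runs at once and releases L7 and L19
  run T_d (all its waits — L7 — are resolved); releases L5
  run T_b (all its waits — L11 and L10 — are resolved); releases L16 and L20
  run T_i (all its waits — L16 and L19 — are resolved); releases L9 and L2
  T_f waits on nothing -> runs at once and releases L13 and L14


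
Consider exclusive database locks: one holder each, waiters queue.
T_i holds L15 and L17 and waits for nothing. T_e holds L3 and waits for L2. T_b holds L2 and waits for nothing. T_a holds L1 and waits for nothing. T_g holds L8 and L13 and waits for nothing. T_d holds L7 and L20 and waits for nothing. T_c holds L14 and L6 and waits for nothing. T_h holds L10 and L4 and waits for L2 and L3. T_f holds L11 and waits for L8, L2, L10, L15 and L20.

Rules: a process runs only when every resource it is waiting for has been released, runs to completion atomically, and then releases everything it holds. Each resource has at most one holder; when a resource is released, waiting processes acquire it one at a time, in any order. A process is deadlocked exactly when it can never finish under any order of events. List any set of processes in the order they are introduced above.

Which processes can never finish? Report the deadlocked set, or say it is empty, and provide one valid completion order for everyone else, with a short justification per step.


Nothing here is deadlocked.
Key observation: all waits point, directly or indirectly, at processes that can finish, so nothing is permanently blocked.
One completion order for the rest: T_i, T_g, T_b, T_a, T_c, T_e, T_d, T_h, T_f.
Check, step by step:
  run T_i (it waits on nothing); releases L15 and L17
  run T_g (it waits on nothing); releases L8 and L13
  run T_b (it waits on nothing); releases L2
  run T_a (it waits on nothing); releases L1
  run T_c (it waits on nothing); releases L14 and L6
  T_e: everything it awaited (L2) is free; runs, freeing L3
  run T_d (it waits on nothing); releases L7 and L20
  T_h: everything it awaited (L2 and L3) is free; runs, freeing L10 and L4
  T_f: everything it awaited (L8, L2, L10, L15 and L20) is free; runs, freeing L11


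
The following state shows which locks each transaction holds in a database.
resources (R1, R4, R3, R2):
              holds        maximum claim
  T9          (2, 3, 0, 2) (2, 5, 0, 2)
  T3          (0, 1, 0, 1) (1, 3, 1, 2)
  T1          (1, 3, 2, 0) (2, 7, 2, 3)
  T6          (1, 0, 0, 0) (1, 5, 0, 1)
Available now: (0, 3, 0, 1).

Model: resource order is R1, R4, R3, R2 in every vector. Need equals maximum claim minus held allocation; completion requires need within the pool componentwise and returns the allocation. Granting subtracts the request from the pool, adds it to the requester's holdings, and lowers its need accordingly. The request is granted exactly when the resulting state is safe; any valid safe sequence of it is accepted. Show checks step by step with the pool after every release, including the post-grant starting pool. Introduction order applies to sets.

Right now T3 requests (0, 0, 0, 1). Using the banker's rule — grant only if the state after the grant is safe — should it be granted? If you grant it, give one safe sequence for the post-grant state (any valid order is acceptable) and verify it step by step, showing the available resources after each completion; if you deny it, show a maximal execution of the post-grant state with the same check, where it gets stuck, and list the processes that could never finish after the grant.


DENY — the pretend-granted state is unsafe.
Key observation: after T9, T6 the pool peaks at (3, 6, 0, 2), and each blocked process is short somewhere: T3 on R3; T1 on R2.
After a pretend grant, a maximal execution: T9, T6 — then nothing else fits. Step-by-step check:
  pool = (0, 3, 0, 0)
  T9: need (0, 2, 0, 0) fits (0, 3, 0, 0); releases (2, 3, 0, 2), pool now (2, 6, 0, 2)
  T6: need (0, 5, 0, 1) fits (2, 6, 0, 2); releases (1, 0, 0, 0), pool now (3, 6, 0, 2)
  T3 cannot run: need (1, 2, 1, 0) vs free (3, 6, 0, 2) (insufficient R3)
  T1 cannot run: need (1, 4, 0, 3) vs free (3, 6, 0, 2) (insufficient R2)
Post-grant, the permanently blocked set is T3 and T1.


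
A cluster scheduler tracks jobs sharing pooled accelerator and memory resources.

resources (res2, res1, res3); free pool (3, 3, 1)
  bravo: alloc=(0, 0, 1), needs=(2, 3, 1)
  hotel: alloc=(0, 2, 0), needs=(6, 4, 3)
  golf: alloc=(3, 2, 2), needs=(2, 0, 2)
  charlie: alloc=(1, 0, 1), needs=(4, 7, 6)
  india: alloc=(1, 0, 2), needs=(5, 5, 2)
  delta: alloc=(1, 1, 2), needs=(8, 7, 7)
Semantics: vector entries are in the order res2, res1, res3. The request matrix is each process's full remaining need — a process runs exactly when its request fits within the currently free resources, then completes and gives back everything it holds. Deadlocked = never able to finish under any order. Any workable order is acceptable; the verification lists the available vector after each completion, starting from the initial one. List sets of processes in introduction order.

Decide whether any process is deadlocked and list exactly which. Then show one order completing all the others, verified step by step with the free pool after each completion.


The deadlocked set is empty.
Key observation: no deadlock: bravo fits now, and the freed resources carry the rest through.
A valid finishing order for the others: bravo, golf, india, hotel, charlie, delta. Verifying each step:
  pool = (3, 3, 1)
  bravo: need (2, 3, 1) fits (3, 3, 1); releases (0, 0, 1), pool now (3, 3, 2)
  golf: need (2, 0, 2) fits (3, 3, 2); releases (3, 2, 2), pool now (6, 5, 4)
  india: need (5, 5, 2) fits (6, 5, 4); releases (1, 0, 2), pool now (7, 5, 6)
  hotel: need (6, 4, 3) fits (7, 5, 6); releases (0, 2, 0), pool now (7, 7, 6)
  charlie: need (4, 7, 6) fits (7, 7, 6); releases (1, 0, 1), pool now (8, 7, 7)
  delta: need (8, 7, 7) fits (8, 7, 7); releases (1, 1, 2), pool now (9, 8, 9)


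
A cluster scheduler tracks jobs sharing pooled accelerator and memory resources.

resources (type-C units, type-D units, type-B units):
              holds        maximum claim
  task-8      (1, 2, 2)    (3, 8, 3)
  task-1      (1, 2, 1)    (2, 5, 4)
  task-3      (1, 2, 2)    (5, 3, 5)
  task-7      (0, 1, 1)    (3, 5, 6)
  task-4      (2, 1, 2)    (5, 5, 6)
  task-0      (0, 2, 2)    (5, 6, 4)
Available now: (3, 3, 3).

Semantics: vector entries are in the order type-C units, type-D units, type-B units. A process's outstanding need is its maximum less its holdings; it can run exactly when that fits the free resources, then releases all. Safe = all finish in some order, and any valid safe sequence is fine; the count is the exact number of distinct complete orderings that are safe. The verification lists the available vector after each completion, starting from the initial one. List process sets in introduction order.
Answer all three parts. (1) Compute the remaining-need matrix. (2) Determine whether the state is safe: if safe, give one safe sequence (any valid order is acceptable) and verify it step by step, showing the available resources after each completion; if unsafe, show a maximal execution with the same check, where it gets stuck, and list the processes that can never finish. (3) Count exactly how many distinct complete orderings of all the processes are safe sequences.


(1) Need matrix, components ordered type-C units, type-D units, type-B units:
  task-8: (2, 6, 1)
  task-1: (1, 3, 3)
  task-3: (4, 1, 3)
  task-7: (3, 4, 5)
  task-4: (3, 4, 4)
  task-0: (5, 4, 2)
(2) SAFE — a valid safe sequence is task-1, task-3, task-4, task-8, task-0, task-7.
Key observation: the order's first zero-slack moment is task-1 ((1, 3, 3) needed, (3, 3, 3) free — a requested resource with nothing to spare).
Verifying each step:
  pool = (3, 3, 3)
  task-1 needs (1, 3, 3) <= (3, 3, 3) -> finishes; pool += (1, 2, 1) = (4, 5, 4)
  task-3 needs (4, 1, 3) <= (4, 5, 4) -> finishes; pool += (1, 2, 2) = (5, 7, 6)
  task-4 needs (3, 4, 4) <= (5, 7, 6) -> finishes; pool += (2, 1, 2) = (7, 8, 8)
  task-8 needs (2, 6, 1) <= (7, 8, 8) -> finishes; pool += (1, 2, 2) = (8, 10, 10)
  task-0 needs (5, 4, 2) <= (8, 10, 10) -> finishes; pool += (0, 2, 2) = (8, 12, 12)
  task-7 needs (3, 4, 5) <= (8, 12, 12) -> finishes; pool += (0, 1, 1) = (8, 13, 13)
(3) The exact count: 48 of the possible complete orderings are safe sequences.


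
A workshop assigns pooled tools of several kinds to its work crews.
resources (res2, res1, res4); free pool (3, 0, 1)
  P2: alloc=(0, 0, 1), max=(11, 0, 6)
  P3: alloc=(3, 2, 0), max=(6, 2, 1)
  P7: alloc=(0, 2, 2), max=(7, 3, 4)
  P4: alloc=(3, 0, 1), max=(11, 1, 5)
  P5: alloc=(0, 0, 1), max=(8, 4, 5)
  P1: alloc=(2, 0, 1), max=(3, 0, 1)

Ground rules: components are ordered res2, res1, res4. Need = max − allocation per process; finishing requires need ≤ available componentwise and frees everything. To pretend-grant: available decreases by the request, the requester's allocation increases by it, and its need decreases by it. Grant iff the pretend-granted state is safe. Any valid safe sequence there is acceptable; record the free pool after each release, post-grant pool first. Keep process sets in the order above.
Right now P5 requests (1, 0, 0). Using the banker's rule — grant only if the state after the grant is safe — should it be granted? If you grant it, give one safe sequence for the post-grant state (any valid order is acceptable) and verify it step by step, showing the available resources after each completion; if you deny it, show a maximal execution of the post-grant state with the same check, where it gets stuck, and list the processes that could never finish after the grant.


GRANT — the state after the grant stays safe, e.g. via P1, P3, P7, P5, P4, P2.
Key observation: with (2, 0, 1) left after the transfer, P1 can run at once — the state stays safe.
Check on the post-grant state, step by step:
  pool = (2, 0, 1)
  P1: need (1, 0, 0) fits (2, 0, 1); releases (2, 0, 1), pool now (4, 0, 2)
  P3: need (3, 0, 1) fits (4, 0, 2); releases (3, 2, 0), pool now (7, 2, 2)
  P7: need (7, 1, 2) fits (7, 2, 2); releases (0, 2, 2), pool now (7, 4, 4)
  P5: need (7, 4, 4) fits (7, 4, 4); releases (1, 0, 1), pool now (8, 4, 5)
  P4: need (8, 1, 4) fits (8, 4, 5); releases (3, 0, 1), pool now (11, 4, 6)
  P2: need (11, 0, 5) fits (11, 4, 6); releases (0, 0, 1), pool now (11, 4, 7)


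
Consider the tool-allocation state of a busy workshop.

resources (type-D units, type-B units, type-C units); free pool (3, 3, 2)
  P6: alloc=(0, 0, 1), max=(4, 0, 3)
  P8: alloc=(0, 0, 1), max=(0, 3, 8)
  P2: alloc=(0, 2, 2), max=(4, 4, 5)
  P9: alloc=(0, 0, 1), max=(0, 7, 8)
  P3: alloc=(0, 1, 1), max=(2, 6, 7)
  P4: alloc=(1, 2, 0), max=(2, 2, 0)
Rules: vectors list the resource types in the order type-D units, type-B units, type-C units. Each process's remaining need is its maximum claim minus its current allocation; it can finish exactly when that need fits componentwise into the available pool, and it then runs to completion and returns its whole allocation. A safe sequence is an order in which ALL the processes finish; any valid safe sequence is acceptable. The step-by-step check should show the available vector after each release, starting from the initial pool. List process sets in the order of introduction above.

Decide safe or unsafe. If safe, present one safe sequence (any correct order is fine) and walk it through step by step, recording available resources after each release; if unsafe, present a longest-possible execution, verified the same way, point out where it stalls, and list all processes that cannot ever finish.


UNSAFE.
Key observation: the pool after P4, P6, P2 is (4, 7, 5); every surviving request exceeds it in type-C units, so progress ends there.
Going as far as possible: P4, P6, P2; after that, nothing fits. Check, step by step:
  pool = (3, 3, 2)
  P4 needs (1, 0, 0) <= (3, 3, 2) -> finishes; pool += (1, 2, 0) = (4, 5, 2)
  P6 needs (4, 0, 2) <= (4, 5, 2) -> finishes; pool += (0, 0, 1) = (4, 5, 3)
  P2 needs (4, 2, 3) <= (4, 5, 3) -> finishes; pool += (0, 2, 2) = (4, 7, 5)
  P8 still needs (0, 3, 7) but only (4, 7, 5) is free — short on type-C units
  P9 still needs (0, 7, 7) but only (4, 7, 5) is free — short on type-C units
  P3 still needs (2, 5, 6) but only (4, 7, 5) is free — short on type-C units
Permanently blocked: P8, P9 and P3.


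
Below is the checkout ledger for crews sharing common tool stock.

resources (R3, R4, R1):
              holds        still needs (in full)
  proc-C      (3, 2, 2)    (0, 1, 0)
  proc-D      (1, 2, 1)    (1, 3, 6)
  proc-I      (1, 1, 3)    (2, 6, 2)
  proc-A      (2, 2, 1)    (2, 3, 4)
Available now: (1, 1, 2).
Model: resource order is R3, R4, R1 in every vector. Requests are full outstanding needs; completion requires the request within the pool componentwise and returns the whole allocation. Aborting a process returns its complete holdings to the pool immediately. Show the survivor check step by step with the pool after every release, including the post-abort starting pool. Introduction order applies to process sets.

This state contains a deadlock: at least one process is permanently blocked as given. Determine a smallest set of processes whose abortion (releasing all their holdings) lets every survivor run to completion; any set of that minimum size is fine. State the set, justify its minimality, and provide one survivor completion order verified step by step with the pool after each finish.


The answer: abort proc-I.
Key observation: proc-D was stuck for good until proc-I gave back (1, 1, 3); in the order shown it finishes at step 2.
Minimality: the empty abort set fails — the state is deadlocked as it stands.
One survivor order: proc-C, proc-D, proc-A. Verifying each step (post-abort pool first):
  pool = (2, 2, 5)
  run proc-C (needs (0, 1, 0), free (2, 2, 5)); after release of (3, 2, 2) the pool is (5, 4, 7)
  run proc-D (needs (1, 3, 6), free (5, 4, 7)); after release of (1, 2, 1) the pool is (6, 6, 8)
  run proc-A (needs (2, 3, 4), free (6, 6, 8)); after release of (2, 2, 1) the pool is (8, 8, 9)


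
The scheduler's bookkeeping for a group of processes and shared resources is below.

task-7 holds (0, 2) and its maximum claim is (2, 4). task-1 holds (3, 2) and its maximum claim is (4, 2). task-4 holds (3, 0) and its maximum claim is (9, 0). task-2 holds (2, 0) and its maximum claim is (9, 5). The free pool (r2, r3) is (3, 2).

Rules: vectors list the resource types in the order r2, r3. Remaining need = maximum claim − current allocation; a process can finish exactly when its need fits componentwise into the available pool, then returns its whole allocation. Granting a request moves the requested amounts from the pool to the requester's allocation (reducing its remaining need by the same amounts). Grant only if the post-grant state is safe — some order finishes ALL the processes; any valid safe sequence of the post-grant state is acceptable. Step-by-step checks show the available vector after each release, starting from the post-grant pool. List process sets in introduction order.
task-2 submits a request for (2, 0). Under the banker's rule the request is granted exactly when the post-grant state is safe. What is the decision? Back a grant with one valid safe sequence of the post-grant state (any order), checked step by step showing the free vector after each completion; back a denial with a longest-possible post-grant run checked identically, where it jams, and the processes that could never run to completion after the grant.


DENY. Granting would leave the state unsafe.
Key observation: the wall is r2: completing task-1, task-7 brings the pool only to (4, 6), and all the rest need more.
Pretend the grant happened; the run task-1, task-7 goes as far as possible. Verifying each step:
  pool = (1, 2)
  task-1 needs (1, 0) <= (1, 2) -> finishes; pool += (3, 2) = (4, 4)
  task-7 needs (2, 2) <= (4, 4) -> finishes; pool += (0, 2) = (4, 6)
  task-4 still needs (6, 0) but only (4, 6) is free — short on r2
  task-2 still needs (5, 5) but only (4, 6) is free — short on r2
Processes that could never finish after the grant: task-4 and task-2.


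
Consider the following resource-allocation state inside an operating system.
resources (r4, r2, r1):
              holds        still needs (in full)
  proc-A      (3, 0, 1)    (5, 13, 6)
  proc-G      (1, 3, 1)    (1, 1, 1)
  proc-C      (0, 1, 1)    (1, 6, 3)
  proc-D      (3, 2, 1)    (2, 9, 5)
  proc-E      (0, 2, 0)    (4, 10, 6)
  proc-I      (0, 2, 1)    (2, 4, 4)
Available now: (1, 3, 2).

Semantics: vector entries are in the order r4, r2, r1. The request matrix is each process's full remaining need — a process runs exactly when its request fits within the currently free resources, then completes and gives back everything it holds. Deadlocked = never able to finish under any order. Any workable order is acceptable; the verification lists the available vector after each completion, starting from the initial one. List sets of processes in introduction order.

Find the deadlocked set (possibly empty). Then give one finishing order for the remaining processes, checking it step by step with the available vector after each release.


The deadlocked set is empty.
Key observation: proc-G can run right away; the returned allocation unlocks the remaining processes in turn.
One completion order for the rest: proc-G, proc-C, proc-I, proc-D, proc-E, proc-A. Verifying each step:
  pool = (1, 3, 2)
  proc-G: need (1, 1, 1) fits (1, 3, 2); releases (1, 3, 1), pool now (2, 6, 3)
  proc-C: need (1, 6, 3) fits (2, 6, 3); releases (0, 1, 1), pool now (2, 7, 4)
  proc-I: need (2, 4, 4) fits (2, 7, 4); releases (0, 2, 1), pool now (2, 9, 5)
  proc-D: need (2, 9, 5) fits (2, 9, 5); releases (3, 2, 1), pool now (5, 11, 6)
  proc-E: need (4, 10, 6) fits (5, 11, 6); releases (0, 2, 0), pool now (5, 13, 6)
  proc-A: need (5, 13, 6) fits (5, 13, 6); releases (3, 0, 1), pool now (8, 13, 7)


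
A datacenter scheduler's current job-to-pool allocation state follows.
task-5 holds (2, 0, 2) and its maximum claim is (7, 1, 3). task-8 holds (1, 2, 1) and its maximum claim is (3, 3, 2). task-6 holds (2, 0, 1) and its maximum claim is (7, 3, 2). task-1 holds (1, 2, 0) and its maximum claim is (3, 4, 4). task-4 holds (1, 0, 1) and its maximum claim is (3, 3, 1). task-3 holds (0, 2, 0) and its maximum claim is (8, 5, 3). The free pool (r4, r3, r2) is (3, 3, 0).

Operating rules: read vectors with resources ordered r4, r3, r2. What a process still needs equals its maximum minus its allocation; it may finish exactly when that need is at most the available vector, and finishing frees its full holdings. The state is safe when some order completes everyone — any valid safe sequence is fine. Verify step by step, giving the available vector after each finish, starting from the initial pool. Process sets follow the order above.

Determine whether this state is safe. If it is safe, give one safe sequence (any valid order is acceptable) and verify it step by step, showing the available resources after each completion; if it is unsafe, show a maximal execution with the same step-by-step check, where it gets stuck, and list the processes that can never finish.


SAFE, for example via the order task-4, task-8, task-6, task-5, task-1, task-3.
Key observation: task-4 is the earliest step where a requested resource binds exactly: need (2, 3, 0), pool (3, 3, 0) at its turn.
Verifying each step:
  pool = (3, 3, 0)
  task-4 needs (2, 3, 0) <= (3, 3, 0) -> finishes; pool += (1, 0, 1) = (4, 3, 1)
  task-8 needs (2, 1, 1) <= (4, 3, 1) -> finishes; pool += (1, 2, 1) = (5, 5, 2)
  task-6 needs (5, 3, 1) <= (5, 5, 2) -> finishes; pool += (2, 0, 1) = (7, 5, 3)
  task-5 needs (5, 1, 1) <= (7, 5, 3) -> finishes; pool += (2, 0, 2) = (9, 5, 5)
  task-1 needs (2, 2, 4) <= (9, 5, 5) -> finishes; pool += (1, 2, 0) = (10, 7, 5)
  task-3 needs (8, 3, 3) <= (10, 7, 5) -> finishes; pool += (0, 2, 0) = (10, 9, 5)


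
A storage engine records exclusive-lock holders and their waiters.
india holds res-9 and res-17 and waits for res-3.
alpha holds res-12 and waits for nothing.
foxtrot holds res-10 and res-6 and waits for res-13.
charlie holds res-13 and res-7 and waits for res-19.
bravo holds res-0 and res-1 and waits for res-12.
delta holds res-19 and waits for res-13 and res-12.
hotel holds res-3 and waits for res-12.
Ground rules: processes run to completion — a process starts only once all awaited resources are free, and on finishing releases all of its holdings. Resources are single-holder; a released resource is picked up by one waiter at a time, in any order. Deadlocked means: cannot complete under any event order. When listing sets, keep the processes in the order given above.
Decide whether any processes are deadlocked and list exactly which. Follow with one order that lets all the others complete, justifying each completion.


Deadlocked set: foxtrot, charlie and delta.
Key observation: the waits loop around charlie -> delta -> charlie with no way out; foxtrot waits into the deadlock from upstream.
One completion order for the rest: alpha, hotel, india, bravo.
Step-by-step check:
  alpha waits on nothing -> runs at once and releases res-12
  run hotel (all its waits — res-12 — are resolved); releases res-3
  run india (all its waits — res-3 — are resolved); releases res-9 and res-17
  run bravo (all its waits — res-12 — are resolved); releases res-0 and res-1


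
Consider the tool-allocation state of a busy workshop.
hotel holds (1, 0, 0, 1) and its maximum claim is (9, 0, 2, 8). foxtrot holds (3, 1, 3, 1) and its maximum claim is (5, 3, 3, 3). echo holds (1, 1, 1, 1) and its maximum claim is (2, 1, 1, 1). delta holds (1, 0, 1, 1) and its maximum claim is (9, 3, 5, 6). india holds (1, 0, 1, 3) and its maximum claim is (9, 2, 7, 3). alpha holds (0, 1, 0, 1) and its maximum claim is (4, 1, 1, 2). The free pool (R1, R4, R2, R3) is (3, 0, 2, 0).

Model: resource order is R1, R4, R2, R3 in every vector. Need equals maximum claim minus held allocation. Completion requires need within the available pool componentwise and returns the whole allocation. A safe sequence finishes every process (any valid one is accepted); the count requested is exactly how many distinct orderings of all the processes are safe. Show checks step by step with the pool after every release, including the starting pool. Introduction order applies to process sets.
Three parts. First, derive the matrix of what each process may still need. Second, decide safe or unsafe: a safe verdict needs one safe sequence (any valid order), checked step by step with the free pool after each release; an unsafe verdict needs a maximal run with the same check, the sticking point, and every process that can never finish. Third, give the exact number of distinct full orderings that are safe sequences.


(1) Need matrix, components ordered R1, R4, R2, R3:
  hotel: (8, 0, 2, 7)
  foxtrot: (2, 2, 0, 2)
  echo: (1, 0, 0, 0)
  delta: (8, 3, 4, 5)
  india: (8, 2, 6, 0)
  alpha: (4, 0, 1, 1)
(2) The state is UNSAFE.
Key observation: after echo, alpha, foxtrot complete, (7, 3, 6, 3) is the best the pool ever gets, yet each leftover process wants more R1.
A maximal execution: echo, alpha, foxtrot — then nothing else fits. Check, step by step:
  pool = (3, 0, 2, 0)
  echo: need (1, 0, 0, 0) fits (3, 0, 2, 0); releases (1, 1, 1, 1), pool now (4, 1, 3, 1)
  alpha: need (4, 0, 1, 1) fits (4, 1, 3, 1); releases (0, 1, 0, 1), pool now (4, 2, 3, 2)
  foxtrot: need (2, 2, 0, 2) fits (4, 2, 3, 2); releases (3, 1, 3, 1), pool now (7, 3, 6, 3)
  hotel cannot run: need (8, 0, 2, 7) vs free (7, 3, 6, 3) (insufficient R1 and R3)
  delta cannot run: need (8, 3, 4, 5) vs free (7, 3, 6, 3) (insufficient R1 and R3)
  india cannot run: need (8, 2, 6, 0) vs free (7, 3, 6, 3) (insufficient R1)
Never able to finish: hotel, delta and india.
(3) The exact count: 0 of the possible complete orderings are safe sequences.


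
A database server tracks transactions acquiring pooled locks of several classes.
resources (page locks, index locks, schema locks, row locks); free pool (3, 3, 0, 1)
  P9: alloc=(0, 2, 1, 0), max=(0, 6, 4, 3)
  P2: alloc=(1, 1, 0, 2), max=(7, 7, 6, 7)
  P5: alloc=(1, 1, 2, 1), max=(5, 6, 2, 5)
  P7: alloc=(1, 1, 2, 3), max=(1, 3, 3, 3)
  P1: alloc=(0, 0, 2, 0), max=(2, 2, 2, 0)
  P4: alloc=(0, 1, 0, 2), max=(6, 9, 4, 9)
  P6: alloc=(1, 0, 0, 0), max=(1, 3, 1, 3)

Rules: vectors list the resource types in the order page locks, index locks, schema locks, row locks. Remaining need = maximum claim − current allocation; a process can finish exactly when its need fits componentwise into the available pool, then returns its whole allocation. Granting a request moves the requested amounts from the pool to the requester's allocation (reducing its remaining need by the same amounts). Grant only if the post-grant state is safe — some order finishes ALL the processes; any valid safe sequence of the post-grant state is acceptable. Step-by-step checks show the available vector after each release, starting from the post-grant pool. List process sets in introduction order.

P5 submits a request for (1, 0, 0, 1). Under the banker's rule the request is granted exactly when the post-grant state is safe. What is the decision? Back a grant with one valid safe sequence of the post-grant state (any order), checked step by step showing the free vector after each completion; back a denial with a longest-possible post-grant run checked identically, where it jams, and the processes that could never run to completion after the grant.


GRANT: granting preserves safety; a valid post-grant sequence is P1, P7, P9, P6, P5, P2, P4.
Key observation: post-grant, (2, 3, 0, 0) remains, and an order beginning with P1 completes everyone.
Check on the post-grant state, step by step:
  pool = (2, 3, 0, 0)
  P1 needs (2, 2, 0, 0) <= (2, 3, 0, 0) -> finishes; pool += (0, 0, 2, 0) = (2, 3, 2, 0)
  P7 needs (0, 2, 1, 0) <= (2, 3, 2, 0) -> finishes; pool += (1, 1, 2, 3) = (3, 4, 4, 3)
  P9 needs (0, 4, 3, 3) <= (3, 4, 4, 3) -> finishes; pool += (0, 2, 1, 0) = (3, 6, 5, 3)
  P6 needs (0, 3, 1, 3) <= (3, 6, 5, 3) -> finishes; pool += (1, 0, 0, 0) = (4, 6, 5, 3)
  P5 needs (3, 5, 0, 3) <= (4, 6, 5, 3) -> finishes; pool += (2, 1, 2, 2) = (6, 7, 7, 5)
  P2 needs (6, 6, 6, 5) <= (6, 7, 7, 5) -> finishes; pool += (1, 1, 0, 2) = (7, 8, 7, 7)
  P4 needs (6, 8, 4, 7) <= (7, 8, 7, 7) -> finishes; pool += (0, 1, 0, 2) = (7, 9, 7, 9)


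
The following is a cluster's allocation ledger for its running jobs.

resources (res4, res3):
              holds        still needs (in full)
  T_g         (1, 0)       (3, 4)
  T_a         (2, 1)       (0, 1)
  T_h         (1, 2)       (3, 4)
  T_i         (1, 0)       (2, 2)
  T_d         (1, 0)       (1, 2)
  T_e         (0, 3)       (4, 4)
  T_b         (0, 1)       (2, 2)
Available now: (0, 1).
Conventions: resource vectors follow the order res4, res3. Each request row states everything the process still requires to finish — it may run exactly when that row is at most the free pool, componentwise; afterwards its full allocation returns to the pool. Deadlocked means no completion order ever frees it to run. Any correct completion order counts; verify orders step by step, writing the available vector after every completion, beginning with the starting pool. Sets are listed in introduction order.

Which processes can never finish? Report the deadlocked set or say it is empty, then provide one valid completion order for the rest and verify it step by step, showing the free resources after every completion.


Deadlocked set: T_g, T_h and T_e.
Key observation: even finishing T_a, T_b, T_d, T_i leaves just (4, 3) free — too little res3 for any of the remaining processes.
One completion order for the rest: T_a, T_b, T_d, T_i. Walking it through:
  pool = (0, 1)
  run T_a (needs (0, 1), free (0, 1)); after release of (2, 1) the pool is (2, 2)
  run T_b (needs (2, 2), free (2, 2)); after release of (0, 1) the pool is (2, 3)
  run T_d (needs (1, 2), free (2, 3)); after release of (1, 0) the pool is (3, 3)
  run T_i (needs (2, 2), free (3, 3)); after release of (1, 0) the pool is (4, 3)
The blocked processes can never fit:
  T_g cannot run: need (3, 4) vs free (4, 3) (insufficient res3)
  T_h cannot run: need (3, 4) vs free (4, 3) (insufficient res3)
  T_e cannot run: need (4, 4) vs free (4, 3) (insufficient res3)


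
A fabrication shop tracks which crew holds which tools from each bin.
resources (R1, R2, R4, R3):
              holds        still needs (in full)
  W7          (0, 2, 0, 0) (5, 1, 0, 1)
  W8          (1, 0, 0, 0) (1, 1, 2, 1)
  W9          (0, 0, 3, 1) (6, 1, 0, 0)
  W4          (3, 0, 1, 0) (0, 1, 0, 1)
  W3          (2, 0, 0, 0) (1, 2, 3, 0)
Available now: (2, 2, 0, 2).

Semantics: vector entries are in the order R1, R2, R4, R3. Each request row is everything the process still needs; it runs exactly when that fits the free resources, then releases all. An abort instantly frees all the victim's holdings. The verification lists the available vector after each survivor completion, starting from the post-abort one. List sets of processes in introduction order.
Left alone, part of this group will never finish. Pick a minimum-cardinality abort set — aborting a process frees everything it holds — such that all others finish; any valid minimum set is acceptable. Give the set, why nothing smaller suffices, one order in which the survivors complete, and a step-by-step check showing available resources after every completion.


The answer: abort W8.
Key observation: aborting W8 returns (1, 0, 0, 0), and W9 — hopeless before — runs at step 2 with the returned capacity in the pool.
Why nothing smaller works: aborting no one leaves the state deadlocked as given.
One survivor order: W4, W9, W7, W3. Step-by-step check (post-abort pool first):
  pool = (3, 2, 0, 2)
  W4: need (0, 1, 0, 1) fits (3, 2, 0, 2); releases (3, 0, 1, 0), pool now (6, 2, 1, 2)
  W9: need (6, 1, 0, 0) fits (6, 2, 1, 2); releases (0, 0, 3, 1), pool now (6, 2, 4, 3)
  W7: need (5, 1, 0, 1) fits (6, 2, 4, 3); releases (0, 2, 0, 0), pool now (6, 4, 4, 3)
  W3: need (1, 2, 3, 0) fits (6, 4, 4, 3); releases (2, 0, 0, 0), pool now (8, 4, 4, 3)
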